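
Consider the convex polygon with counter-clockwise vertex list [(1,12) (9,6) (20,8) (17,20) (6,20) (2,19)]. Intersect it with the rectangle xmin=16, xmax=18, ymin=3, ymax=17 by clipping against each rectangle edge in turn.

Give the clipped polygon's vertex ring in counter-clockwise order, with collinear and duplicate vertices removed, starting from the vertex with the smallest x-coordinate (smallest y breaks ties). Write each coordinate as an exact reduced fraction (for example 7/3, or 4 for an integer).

1. After x ≥ 16: [(16,80/11) (20,8) (17,20) (16,20)]
2. After x ≤ 18: [(16,80/11) (18,84/11) (18,16) (17,20) (16,20)]
3. After y ≥ 3: [(16,80/11) (18,84/11) (18,16) (17,20) (16,20)]
4. After y ≤ 17: [(16,17) (16,80/11) (18,84/11) (18,16) (71/4,17)]
5. Canonical ring: [(16,80/11) (18,84/11) (18,16) (71/4,17) (16,17)]

Clipped polygon: [(16,80/11) (18,84/11) (18,16) (71/4,17) (16,17)]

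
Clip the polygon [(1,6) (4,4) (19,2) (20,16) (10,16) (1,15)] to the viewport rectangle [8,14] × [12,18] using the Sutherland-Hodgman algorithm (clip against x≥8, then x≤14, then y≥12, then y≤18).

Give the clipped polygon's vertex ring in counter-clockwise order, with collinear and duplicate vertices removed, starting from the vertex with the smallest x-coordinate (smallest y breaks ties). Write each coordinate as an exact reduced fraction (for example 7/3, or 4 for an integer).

Clipped polygon: [(8,12) (14,12) (14,16) (10,16) (8,142/9)]

1. After x ≥ 8: [(8,52/15) (19,2) (20,16) (10,16) (8,142/9)]
2. After x ≤ 14: [(8,52/15) (14,8/3) (14,16) (10,16) (8,142/9)]
3. After y ≥ 12: [(8,12) (14,12) (14,16) (10,16) (8,142/9)]
4. After y ≤ 18: [(8,12) (14,12) (14,16) (10,16) (8,142/9)]
5. Canonical ring: [(8,12) (14,12) (14,16) (10,16) (8,142/9)]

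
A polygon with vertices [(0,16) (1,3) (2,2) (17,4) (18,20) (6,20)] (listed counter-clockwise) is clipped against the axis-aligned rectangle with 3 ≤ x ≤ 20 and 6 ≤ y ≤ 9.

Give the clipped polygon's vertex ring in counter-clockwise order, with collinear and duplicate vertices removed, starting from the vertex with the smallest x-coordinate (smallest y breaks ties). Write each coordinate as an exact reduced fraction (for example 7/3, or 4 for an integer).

Clipped polygon: [(3,6) (137/8,6) (277/16,9) (3,9)]

1. After x ≥ 3: [(3,18) (3,32/15) (17,4) (18,20) (6,20)]
2. After x ≤ 20: [(3,18) (3,32/15) (17,4) (18,20) (6,20)]
3. After y ≥ 6: [(3,18) (3,6) (137/8,6) (18,20) (6,20)]
4. After y ≤ 9: [(3,9) (3,6) (137/8,6) (277/16,9)]
5. Canonical ring: [(3,6) (137/8,6) (277/16,9) (3,9)]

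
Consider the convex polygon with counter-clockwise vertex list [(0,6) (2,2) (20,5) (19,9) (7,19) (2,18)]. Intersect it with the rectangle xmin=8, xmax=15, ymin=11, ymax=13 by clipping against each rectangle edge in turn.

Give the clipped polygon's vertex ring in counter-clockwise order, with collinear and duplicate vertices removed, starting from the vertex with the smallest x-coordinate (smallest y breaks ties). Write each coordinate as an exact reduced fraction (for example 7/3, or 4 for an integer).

Clipped polygon: [(8,11) (15,11) (15,37/3) (71/5,13) (8,13)]

1. After x ≥ 8: [(8,3) (20,5) (19,9) (8,109/6)]
2. After x ≤ 15: [(8,3) (15,25/6) (15,37/3) (8,109/6)]
3. After y ≥ 11: [(8,11) (15,11) (15,37/3) (8,109/6)]
4. After y ≤ 13: [(8,13) (8,11) (15,11) (15,37/3) (71/5,13)]
5. Canonical ring: [(8,11) (15,11) (15,37/3) (71/5,13) (8,13)]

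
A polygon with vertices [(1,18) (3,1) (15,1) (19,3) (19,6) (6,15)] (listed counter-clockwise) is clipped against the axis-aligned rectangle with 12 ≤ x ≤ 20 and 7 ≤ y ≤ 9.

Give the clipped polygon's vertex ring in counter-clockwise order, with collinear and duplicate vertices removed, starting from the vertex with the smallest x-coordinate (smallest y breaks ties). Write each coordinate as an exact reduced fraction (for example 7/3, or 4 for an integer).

Clipped polygon: [(12,7) (158/9,7) (44/3,9) (12,9)]

1. After x ≥ 12: [(12,1) (15,1) (19,3) (19,6) (12,141/13)]
2. After x ≤ 20: [(12,1) (15,1) (19,3) (19,6) (12,141/13)]
3. After y ≥ 7: [(12,7) (158/9,7) (12,141/13)]
4. After y ≤ 9: [(12,9) (12,7) (158/9,7) (44/3,9)]
5. Canonical ring: [(12,7) (158/9,7) (44/3,9) (12,9)]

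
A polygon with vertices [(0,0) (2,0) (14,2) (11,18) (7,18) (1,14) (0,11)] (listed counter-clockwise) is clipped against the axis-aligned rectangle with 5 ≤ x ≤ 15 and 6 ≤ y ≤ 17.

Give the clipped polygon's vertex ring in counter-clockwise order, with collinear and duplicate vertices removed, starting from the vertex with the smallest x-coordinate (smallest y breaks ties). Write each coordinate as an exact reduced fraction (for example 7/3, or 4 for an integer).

Clipped polygon: [(5,6) (53/4,6) (179/16,17) (11/2,17) (5,50/3)]

1. After x ≥ 5: [(5,1/2) (14,2) (11,18) (7,18) (5,50/3)]
2. After x ≤ 15: [(5,1/2) (14,2) (11,18) (7,18) (5,50/3)]
3. After y ≥ 6: [(5,6) (53/4,6) (11,18) (7,18) (5,50/3)]
4. After y ≤ 17: [(5,6) (53/4,6) (179/16,17) (11/2,17) (5,50/3)]
5. Canonical ring: [(5,6) (53/4,6) (179/16,17) (11/2,17) (5,50/3)]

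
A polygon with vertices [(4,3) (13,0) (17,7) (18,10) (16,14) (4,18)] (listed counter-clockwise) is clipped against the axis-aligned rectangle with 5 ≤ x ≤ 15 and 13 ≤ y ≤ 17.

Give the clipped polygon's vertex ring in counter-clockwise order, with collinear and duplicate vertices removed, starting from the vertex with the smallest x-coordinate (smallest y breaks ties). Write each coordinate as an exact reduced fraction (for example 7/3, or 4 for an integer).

1. After x ≥ 5: [(5,8/3) (13,0) (17,7) (18,10) (16,14) (5,53/3)]
2. After x ≤ 15: [(5,8/3) (13,0) (15,7/2) (15,43/3) (5,53/3)]
3. After y ≥ 13: [(5,13) (15,13) (15,43/3) (5,53/3)]
4. After y ≤ 17: [(5,17) (5,13) (15,13) (15,43/3) (7,17)]
5. Canonical ring: [(5,13) (15,13) (15,43/3) (7,17) (5,17)]

Clipped polygon: [(5,13) (15,13) (15,43/3) (7,17) (5,17)]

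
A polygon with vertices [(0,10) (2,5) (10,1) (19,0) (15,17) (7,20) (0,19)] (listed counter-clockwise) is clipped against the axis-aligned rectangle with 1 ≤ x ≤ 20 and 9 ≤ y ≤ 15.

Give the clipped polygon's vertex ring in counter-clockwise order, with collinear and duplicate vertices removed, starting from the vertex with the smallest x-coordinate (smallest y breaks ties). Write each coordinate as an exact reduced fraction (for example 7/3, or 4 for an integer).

1. After x ≥ 1: [(1,15/2) (2,5) (10,1) (19,0) (15,17) (7,20) (1,134/7)]
2. After x ≤ 20: [(1,15/2) (2,5) (10,1) (19,0) (15,17) (7,20) (1,134/7)]
3. After y ≥ 9: [(1,9) (287/17,9) (15,17) (7,20) (1,134/7)]
4. After y ≤ 15: [(1,15) (1,9) (287/17,9) (263/17,15)]
5. Canonical ring: [(1,9) (287/17,9) (263/17,15) (1,15)]

Clipped polygon: [(1,9) (287/17,9) (263/17,15) (1,15)]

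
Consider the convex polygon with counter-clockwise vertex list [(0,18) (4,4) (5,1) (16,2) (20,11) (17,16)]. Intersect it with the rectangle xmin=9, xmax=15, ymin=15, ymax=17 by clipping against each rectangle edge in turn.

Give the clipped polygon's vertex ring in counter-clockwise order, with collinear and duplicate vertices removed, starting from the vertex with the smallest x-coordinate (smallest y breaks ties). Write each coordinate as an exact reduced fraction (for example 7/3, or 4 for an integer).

1. After x ≥ 9: [(9,288/17) (9,15/11) (16,2) (20,11) (17,16)]
2. After x ≤ 15: [(15,276/17) (9,288/17) (9,15/11) (15,21/11)]
3. After y ≥ 15: [(15,15) (15,276/17) (9,288/17) (9,15)]
4. After y ≤ 17: [(15,15) (15,276/17) (9,288/17) (9,15)]
5. Canonical ring: [(9,15) (15,15) (15,276/17) (9,288/17)]

Clipped polygon: [(9,15) (15,15) (15,276/17) (9,288/17)]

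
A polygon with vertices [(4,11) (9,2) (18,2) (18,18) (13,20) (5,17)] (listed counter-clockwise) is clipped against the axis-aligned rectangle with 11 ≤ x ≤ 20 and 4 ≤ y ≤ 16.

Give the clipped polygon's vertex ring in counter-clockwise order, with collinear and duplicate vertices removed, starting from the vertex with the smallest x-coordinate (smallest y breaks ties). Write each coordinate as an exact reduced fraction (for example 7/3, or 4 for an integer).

Clipped polygon: [(11,4) (18,4) (18,16) (11,16)]

1. After x ≥ 11: [(11,2) (18,2) (18,18) (13,20) (11,77/4)]
2. After x ≤ 20: [(11,2) (18,2) (18,18) (13,20) (11,77/4)]
3. After y ≥ 4: [(11,4) (18,4) (18,18) (13,20) (11,77/4)]
4. After y ≤ 16: [(11,16) (11,4) (18,4) (18,16)]
5. Canonical ring: [(11,4) (18,4) (18,16) (11,16)]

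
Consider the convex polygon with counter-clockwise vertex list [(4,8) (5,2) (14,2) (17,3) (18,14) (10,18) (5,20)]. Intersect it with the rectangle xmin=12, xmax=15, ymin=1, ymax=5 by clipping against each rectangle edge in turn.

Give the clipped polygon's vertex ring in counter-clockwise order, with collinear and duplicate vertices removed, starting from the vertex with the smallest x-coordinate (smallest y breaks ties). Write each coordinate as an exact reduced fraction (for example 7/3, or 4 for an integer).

Clipped polygon: [(12,2) (14,2) (15,7/3) (15,5) (12,5)]

1. After x ≥ 12: [(12,2) (14,2) (17,3) (18,14) (12,17)]
2. After x ≤ 15: [(12,2) (14,2) (15,7/3) (15,31/2) (12,17)]
3. After y ≥ 1: [(12,2) (14,2) (15,7/3) (15,31/2) (12,17)]
4. After y ≤ 5: [(12,5) (12,2) (14,2) (15,7/3) (15,5)]
5. Canonical ring: [(12,2) (14,2) (15,7/3) (15,5) (12,5)]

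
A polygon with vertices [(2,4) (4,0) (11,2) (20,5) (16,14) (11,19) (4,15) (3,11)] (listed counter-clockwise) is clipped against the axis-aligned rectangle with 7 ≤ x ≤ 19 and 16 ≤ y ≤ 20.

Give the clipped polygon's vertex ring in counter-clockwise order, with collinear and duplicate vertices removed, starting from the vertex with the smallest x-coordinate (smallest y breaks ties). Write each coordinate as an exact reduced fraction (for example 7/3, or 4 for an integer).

Clipped polygon: [(7,16) (14,16) (11,19) (7,117/7)]

1. After x ≥ 7: [(7,6/7) (11,2) (20,5) (16,14) (11,19) (7,117/7)]
2. After x ≤ 19: [(7,6/7) (11,2) (19,14/3) (19,29/4) (16,14) (11,19) (7,117/7)]
3. After y ≥ 16: [(7,16) (14,16) (11,19) (7,117/7)]
4. After y ≤ 20: [(7,16) (14,16) (11,19) (7,117/7)]
5. Canonical ring: [(7,16) (14,16) (11,19) (7,117/7)]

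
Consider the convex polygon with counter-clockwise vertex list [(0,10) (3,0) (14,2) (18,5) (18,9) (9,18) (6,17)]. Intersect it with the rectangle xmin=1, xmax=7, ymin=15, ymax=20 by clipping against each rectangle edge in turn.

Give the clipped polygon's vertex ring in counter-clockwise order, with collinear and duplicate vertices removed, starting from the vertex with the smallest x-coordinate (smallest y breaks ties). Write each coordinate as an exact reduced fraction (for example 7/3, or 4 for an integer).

1. After x ≥ 1: [(1,67/6) (1,20/3) (3,0) (14,2) (18,5) (18,9) (9,18) (6,17)]
2. After x ≤ 7: [(1,67/6) (1,20/3) (3,0) (7,8/11) (7,52/3) (6,17)]
3. After y ≥ 15: [(30/7,15) (7,15) (7,52/3) (6,17)]
4. After y ≤ 20: [(30/7,15) (7,15) (7,52/3) (6,17)]
5. Canonical ring: [(30/7,15) (7,15) (7,52/3) (6,17)]

Clipped polygon: [(30/7,15) (7,15) (7,52/3) (6,17)]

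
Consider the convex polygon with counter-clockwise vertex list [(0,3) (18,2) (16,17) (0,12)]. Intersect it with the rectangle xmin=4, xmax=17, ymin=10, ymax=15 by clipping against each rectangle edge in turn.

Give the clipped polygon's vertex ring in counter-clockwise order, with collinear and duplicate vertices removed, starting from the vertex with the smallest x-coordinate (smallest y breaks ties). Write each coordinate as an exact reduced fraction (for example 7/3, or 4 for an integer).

1. After x ≥ 4: [(4,25/9) (18,2) (16,17) (4,53/4)]
2. After x ≤ 17: [(4,25/9) (17,37/18) (17,19/2) (16,17) (4,53/4)]
3. After y ≥ 10: [(4,10) (254/15,10) (16,17) (4,53/4)]
4. After y ≤ 15: [(4,10) (254/15,10) (244/15,15) (48/5,15) (4,53/4)]
5. Canonical ring: [(4,10) (254/15,10) (244/15,15) (48/5,15) (4,53/4)]

Clipped polygon: [(4,10) (254/15,10) (244/15,15) (48/5,15) (4,53/4)]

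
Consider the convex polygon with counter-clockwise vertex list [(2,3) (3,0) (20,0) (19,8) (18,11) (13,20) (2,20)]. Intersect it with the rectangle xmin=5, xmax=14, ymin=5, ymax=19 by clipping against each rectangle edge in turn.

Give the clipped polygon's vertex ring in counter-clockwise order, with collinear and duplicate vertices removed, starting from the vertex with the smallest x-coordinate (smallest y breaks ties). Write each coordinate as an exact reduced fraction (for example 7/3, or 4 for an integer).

1. After x ≥ 5: [(5,0) (20,0) (19,8) (18,11) (13,20) (5,20)]
2. After x ≤ 14: [(5,0) (14,0) (14,91/5) (13,20) (5,20)]
3. After y ≥ 5: [(5,5) (14,5) (14,91/5) (13,20) (5,20)]
4. After y ≤ 19: [(5,19) (5,5) (14,5) (14,91/5) (122/9,19)]
5. Canonical ring: [(5,5) (14,5) (14,91/5) (122/9,19) (5,19)]

Clipped polygon: [(5,5) (14,5) (14,91/5) (122/9,19) (5,19)]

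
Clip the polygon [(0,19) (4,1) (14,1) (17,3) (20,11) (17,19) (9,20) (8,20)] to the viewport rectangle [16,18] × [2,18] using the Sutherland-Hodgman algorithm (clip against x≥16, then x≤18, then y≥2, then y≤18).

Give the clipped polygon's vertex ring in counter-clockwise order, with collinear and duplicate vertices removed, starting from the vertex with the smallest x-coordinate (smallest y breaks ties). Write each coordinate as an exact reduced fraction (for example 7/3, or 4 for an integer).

Clipped polygon: [(16,7/3) (17,3) (18,17/3) (18,49/3) (139/8,18) (16,18)]

1. After x ≥ 16: [(16,7/3) (17,3) (20,11) (17,19) (16,153/8)]
2. After x ≤ 18: [(16,7/3) (17,3) (18,17/3) (18,49/3) (17,19) (16,153/8)]
3. After y ≥ 2: [(16,7/3) (17,3) (18,17/3) (18,49/3) (17,19) (16,153/8)]
4. After y ≤ 18: [(16,18) (16,7/3) (17,3) (18,17/3) (18,49/3) (139/8,18)]
5. Canonical ring: [(16,7/3) (17,3) (18,17/3) (18,49/3) (139/8,18) (16,18)]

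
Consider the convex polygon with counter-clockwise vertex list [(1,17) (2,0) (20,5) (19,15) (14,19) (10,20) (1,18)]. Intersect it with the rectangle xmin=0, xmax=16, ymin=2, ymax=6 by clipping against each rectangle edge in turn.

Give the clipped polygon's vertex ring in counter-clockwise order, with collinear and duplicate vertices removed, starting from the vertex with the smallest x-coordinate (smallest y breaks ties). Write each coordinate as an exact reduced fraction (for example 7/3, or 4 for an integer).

1. After x ≥ 0: [(1,17) (2,0) (20,5) (19,15) (14,19) (10,20) (1,18)]
2. After x ≤ 16: [(1,17) (2,0) (16,35/9) (16,87/5) (14,19) (10,20) (1,18)]
3. After y ≥ 2: [(1,17) (32/17,2) (46/5,2) (16,35/9) (16,87/5) (14,19) (10,20) (1,18)]
4. After y ≤ 6: [(28/17,6) (32/17,2) (46/5,2) (16,35/9) (16,6)]
5. Canonical ring: [(28/17,6) (32/17,2) (46/5,2) (16,35/9) (16,6)]

Clipped polygon: [(28/17,6) (32/17,2) (46/5,2) (16,35/9) (16,6)]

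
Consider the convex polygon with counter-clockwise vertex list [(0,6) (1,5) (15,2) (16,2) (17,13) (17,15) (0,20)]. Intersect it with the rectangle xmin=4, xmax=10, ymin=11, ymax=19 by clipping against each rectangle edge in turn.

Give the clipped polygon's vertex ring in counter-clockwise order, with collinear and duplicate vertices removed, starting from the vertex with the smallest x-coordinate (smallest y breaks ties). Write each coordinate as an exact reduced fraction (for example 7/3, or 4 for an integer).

1. After x ≥ 4: [(4,61/14) (15,2) (16,2) (17,13) (17,15) (4,320/17)]
2. After x ≤ 10: [(4,61/14) (10,43/14) (10,290/17) (4,320/17)]
3. After y ≥ 11: [(4,11) (10,11) (10,290/17) (4,320/17)]
4. After y ≤ 19: [(4,11) (10,11) (10,290/17) (4,320/17)]
5. Canonical ring: [(4,11) (10,11) (10,290/17) (4,320/17)]

Clipped polygon: [(4,11) (10,11) (10,290/17) (4,320/17)]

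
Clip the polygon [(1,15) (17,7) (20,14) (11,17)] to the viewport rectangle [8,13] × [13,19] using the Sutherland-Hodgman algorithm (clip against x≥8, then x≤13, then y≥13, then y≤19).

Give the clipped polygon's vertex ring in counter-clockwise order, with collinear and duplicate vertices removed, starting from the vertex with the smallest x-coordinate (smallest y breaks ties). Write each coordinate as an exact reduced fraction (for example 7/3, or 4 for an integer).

1. After x ≥ 8: [(8,82/5) (8,23/2) (17,7) (20,14) (11,17)]
2. After x ≤ 13: [(8,82/5) (8,23/2) (13,9) (13,49/3) (11,17)]
3. After y ≥ 13: [(8,82/5) (8,13) (13,13) (13,49/3) (11,17)]
4. After y ≤ 19: [(8,82/5) (8,13) (13,13) (13,49/3) (11,17)]
5. Canonical ring: [(8,13) (13,13) (13,49/3) (11,17) (8,82/5)]

Clipped polygon: [(8,13) (13,13) (13,49/3) (11,17) (8,82/5)]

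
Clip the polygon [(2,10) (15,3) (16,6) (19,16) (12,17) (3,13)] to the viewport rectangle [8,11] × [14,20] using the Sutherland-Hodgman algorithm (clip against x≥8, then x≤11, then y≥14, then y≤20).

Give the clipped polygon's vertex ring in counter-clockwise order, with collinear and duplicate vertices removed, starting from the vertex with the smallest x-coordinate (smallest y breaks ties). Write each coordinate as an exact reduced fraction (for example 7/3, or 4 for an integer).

1. After x ≥ 8: [(8,88/13) (15,3) (16,6) (19,16) (12,17) (8,137/9)]
2. After x ≤ 11: [(8,88/13) (11,67/13) (11,149/9) (8,137/9)]
3. After y ≥ 14: [(8,14) (11,14) (11,149/9) (8,137/9)]
4. After y ≤ 20: [(8,14) (11,14) (11,149/9) (8,137/9)]
5. Canonical ring: [(8,14) (11,14) (11,149/9) (8,137/9)]

Clipped polygon: [(8,14) (11,14) (11,149/9) (8,137/9)]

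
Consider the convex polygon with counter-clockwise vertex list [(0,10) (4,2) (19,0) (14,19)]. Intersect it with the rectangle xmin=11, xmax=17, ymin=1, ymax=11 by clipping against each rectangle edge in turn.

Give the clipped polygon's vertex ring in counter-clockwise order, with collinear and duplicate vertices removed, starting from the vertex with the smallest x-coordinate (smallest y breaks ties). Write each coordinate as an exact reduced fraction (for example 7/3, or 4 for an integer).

Clipped polygon: [(11,16/15) (23/2,1) (17,1) (17,38/5) (306/19,11) (11,11)]

1. After x ≥ 11: [(11,239/14) (11,16/15) (19,0) (14,19)]
2. After x ≤ 17: [(11,239/14) (11,16/15) (17,4/15) (17,38/5) (14,19)]
3. After y ≥ 1: [(11,239/14) (11,16/15) (23/2,1) (17,1) (17,38/5) (14,19)]
4. After y ≤ 11: [(11,11) (11,16/15) (23/2,1) (17,1) (17,38/5) (306/19,11)]
5. Canonical ring: [(11,16/15) (23/2,1) (17,1) (17,38/5) (306/19,11) (11,11)]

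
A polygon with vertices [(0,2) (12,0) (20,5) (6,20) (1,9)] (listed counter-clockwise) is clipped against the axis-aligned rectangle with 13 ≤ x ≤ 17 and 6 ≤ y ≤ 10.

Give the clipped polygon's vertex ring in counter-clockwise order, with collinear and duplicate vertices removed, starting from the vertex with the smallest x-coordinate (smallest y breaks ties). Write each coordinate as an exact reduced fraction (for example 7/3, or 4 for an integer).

1. After x ≥ 13: [(13,5/8) (20,5) (13,25/2)]
2. After x ≤ 17: [(13,5/8) (17,25/8) (17,115/14) (13,25/2)]
3. After y ≥ 6: [(13,6) (17,6) (17,115/14) (13,25/2)]
4. After y ≤ 10: [(13,10) (13,6) (17,6) (17,115/14) (46/3,10)]
5. Canonical ring: [(13,6) (17,6) (17,115/14) (46/3,10) (13,10)]

Clipped polygon: [(13,6) (17,6) (17,115/14) (46/3,10) (13,10)]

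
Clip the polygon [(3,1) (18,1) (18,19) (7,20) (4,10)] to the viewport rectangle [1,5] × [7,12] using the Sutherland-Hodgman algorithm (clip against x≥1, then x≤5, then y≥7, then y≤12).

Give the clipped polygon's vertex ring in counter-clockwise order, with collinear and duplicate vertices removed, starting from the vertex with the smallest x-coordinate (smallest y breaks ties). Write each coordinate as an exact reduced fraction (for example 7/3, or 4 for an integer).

1. After x ≥ 1: [(3,1) (18,1) (18,19) (7,20) (4,10)]
2. After x ≤ 5: [(3,1) (5,1) (5,40/3) (4,10)]
3. After y ≥ 7: [(11/3,7) (5,7) (5,40/3) (4,10)]
4. After y ≤ 12: [(11/3,7) (5,7) (5,12) (23/5,12) (4,10)]
5. Canonical ring: [(11/3,7) (5,7) (5,12) (23/5,12) (4,10)]

Clipped polygon: [(11/3,7) (5,7) (5,12) (23/5,12) (4,10)]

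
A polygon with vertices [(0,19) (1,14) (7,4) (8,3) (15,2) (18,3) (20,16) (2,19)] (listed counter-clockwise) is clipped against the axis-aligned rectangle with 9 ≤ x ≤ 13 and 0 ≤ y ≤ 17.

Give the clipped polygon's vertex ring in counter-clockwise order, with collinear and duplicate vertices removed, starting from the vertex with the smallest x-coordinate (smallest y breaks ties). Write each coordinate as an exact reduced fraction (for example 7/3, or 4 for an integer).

Clipped polygon: [(9,20/7) (13,16/7) (13,17) (9,17)]

1. After x ≥ 9: [(9,20/7) (15,2) (18,3) (20,16) (9,107/6)]
2. After x ≤ 13: [(9,20/7) (13,16/7) (13,103/6) (9,107/6)]
3. After y ≥ 0: [(9,20/7) (13,16/7) (13,103/6) (9,107/6)]
4. After y ≤ 17: [(9,17) (9,20/7) (13,16/7) (13,17)]
5. Canonical ring: [(9,20/7) (13,16/7) (13,17) (9,17)]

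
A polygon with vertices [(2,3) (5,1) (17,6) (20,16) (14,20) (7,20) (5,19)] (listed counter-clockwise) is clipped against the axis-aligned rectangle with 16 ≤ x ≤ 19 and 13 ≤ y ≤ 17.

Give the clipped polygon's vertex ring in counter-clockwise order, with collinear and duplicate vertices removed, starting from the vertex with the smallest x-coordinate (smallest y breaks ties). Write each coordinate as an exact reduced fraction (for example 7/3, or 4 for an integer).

Clipped polygon: [(16,13) (19,13) (19,50/3) (37/2,17) (16,17)]

1. After x ≥ 16: [(16,67/12) (17,6) (20,16) (16,56/3)]
2. After x ≤ 19: [(16,67/12) (17,6) (19,38/3) (19,50/3) (16,56/3)]
3. After y ≥ 13: [(16,13) (19,13) (19,50/3) (16,56/3)]
4. After y ≤ 17: [(16,17) (16,13) (19,13) (19,50/3) (37/2,17)]
5. Canonical ring: [(16,13) (19,13) (19,50/3) (37/2,17) (16,17)]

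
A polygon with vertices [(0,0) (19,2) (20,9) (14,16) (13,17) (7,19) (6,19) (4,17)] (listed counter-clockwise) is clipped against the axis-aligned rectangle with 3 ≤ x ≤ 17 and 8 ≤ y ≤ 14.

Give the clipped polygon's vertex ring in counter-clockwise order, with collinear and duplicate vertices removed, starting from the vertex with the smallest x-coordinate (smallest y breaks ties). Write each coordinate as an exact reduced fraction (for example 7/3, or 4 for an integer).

1. After x ≥ 3: [(3,51/4) (3,6/19) (19,2) (20,9) (14,16) (13,17) (7,19) (6,19) (4,17)]
2. After x ≤ 17: [(3,51/4) (3,6/19) (17,34/19) (17,25/2) (14,16) (13,17) (7,19) (6,19) (4,17)]
3. After y ≥ 8: [(3,51/4) (3,8) (17,8) (17,25/2) (14,16) (13,17) (7,19) (6,19) (4,17)]
4. After y ≤ 14: [(56/17,14) (3,51/4) (3,8) (17,8) (17,25/2) (110/7,14)]
5. Canonical ring: [(3,8) (17,8) (17,25/2) (110/7,14) (56/17,14) (3,51/4)]

Clipped polygon: [(3,8) (17,8) (17,25/2) (110/7,14) (56/17,14) (3,51/4)]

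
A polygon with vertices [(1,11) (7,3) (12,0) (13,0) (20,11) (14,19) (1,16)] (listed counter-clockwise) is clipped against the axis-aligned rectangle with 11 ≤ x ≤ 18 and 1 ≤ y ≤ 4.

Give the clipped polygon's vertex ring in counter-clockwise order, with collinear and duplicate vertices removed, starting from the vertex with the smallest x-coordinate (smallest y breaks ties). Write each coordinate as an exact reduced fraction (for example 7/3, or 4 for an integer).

Clipped polygon: [(11,1) (150/11,1) (171/11,4) (11,4)]

1. After x ≥ 11: [(11,3/5) (12,0) (13,0) (20,11) (14,19) (11,238/13)]
2. After x ≤ 18: [(11,3/5) (12,0) (13,0) (18,55/7) (18,41/3) (14,19) (11,238/13)]
3. After y ≥ 1: [(11,1) (150/11,1) (18,55/7) (18,41/3) (14,19) (11,238/13)]
4. After y ≤ 4: [(11,4) (11,1) (150/11,1) (171/11,4)]
5. Canonical ring: [(11,1) (150/11,1) (171/11,4) (11,4)]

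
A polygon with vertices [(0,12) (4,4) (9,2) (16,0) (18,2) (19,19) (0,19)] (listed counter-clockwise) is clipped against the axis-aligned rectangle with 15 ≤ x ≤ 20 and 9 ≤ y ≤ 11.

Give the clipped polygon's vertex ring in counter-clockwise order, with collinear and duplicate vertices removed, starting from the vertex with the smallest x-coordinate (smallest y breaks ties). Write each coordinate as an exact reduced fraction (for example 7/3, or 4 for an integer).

1. After x ≥ 15: [(15,2/7) (16,0) (18,2) (19,19) (15,19)]
2. After x ≤ 20: [(15,2/7) (16,0) (18,2) (19,19) (15,19)]
3. After y ≥ 9: [(15,9) (313/17,9) (19,19) (15,19)]
4. After y ≤ 11: [(15,11) (15,9) (313/17,9) (315/17,11)]
5. Canonical ring: [(15,9) (313/17,9) (315/17,11) (15,11)]

Clipped polygon: [(15,9) (313/17,9) (315/17,11) (15,11)]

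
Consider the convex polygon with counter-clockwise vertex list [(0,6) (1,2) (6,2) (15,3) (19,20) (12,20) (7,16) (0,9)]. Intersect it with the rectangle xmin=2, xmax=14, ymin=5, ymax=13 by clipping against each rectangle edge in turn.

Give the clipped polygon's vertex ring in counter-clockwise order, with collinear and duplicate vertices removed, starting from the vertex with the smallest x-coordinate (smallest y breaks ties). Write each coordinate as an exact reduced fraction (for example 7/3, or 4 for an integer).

1. After x ≥ 2: [(2,2) (6,2) (15,3) (19,20) (12,20) (7,16) (2,11)]
2. After x ≤ 14: [(2,2) (6,2) (14,26/9) (14,20) (12,20) (7,16) (2,11)]
3. After y ≥ 5: [(2,5) (14,5) (14,20) (12,20) (7,16) (2,11)]
4. After y ≤ 13: [(2,5) (14,5) (14,13) (4,13) (2,11)]
5. Canonical ring: [(2,5) (14,5) (14,13) (4,13) (2,11)]

Clipped polygon: [(2,5) (14,5) (14,13) (4,13) (2,11)]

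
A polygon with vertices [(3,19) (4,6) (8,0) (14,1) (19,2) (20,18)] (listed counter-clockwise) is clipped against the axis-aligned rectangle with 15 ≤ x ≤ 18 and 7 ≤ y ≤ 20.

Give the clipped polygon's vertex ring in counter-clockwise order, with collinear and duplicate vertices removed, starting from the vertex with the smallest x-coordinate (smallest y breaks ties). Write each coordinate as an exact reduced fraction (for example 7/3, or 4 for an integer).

Clipped polygon: [(15,7) (18,7) (18,308/17) (15,311/17)]

1. After x ≥ 15: [(15,311/17) (15,6/5) (19,2) (20,18)]
2. After x ≤ 18: [(18,308/17) (15,311/17) (15,6/5) (18,9/5)]
3. After y ≥ 7: [(18,7) (18,308/17) (15,311/17) (15,7)]
4. After y ≤ 20: [(18,7) (18,308/17) (15,311/17) (15,7)]
5. Canonical ring: [(15,7) (18,7) (18,308/17) (15,311/17)]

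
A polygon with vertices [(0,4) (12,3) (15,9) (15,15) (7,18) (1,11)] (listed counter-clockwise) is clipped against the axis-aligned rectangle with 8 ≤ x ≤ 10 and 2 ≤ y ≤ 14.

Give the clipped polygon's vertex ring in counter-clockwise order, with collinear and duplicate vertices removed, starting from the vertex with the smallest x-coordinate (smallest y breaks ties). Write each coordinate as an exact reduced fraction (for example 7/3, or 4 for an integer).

1. After x ≥ 8: [(8,10/3) (12,3) (15,9) (15,15) (8,141/8)]
2. After x ≤ 10: [(8,10/3) (10,19/6) (10,135/8) (8,141/8)]
3. After y ≥ 2: [(8,10/3) (10,19/6) (10,135/8) (8,141/8)]
4. After y ≤ 14: [(8,14) (8,10/3) (10,19/6) (10,14)]
5. Canonical ring: [(8,10/3) (10,19/6) (10,14) (8,14)]

Clipped polygon: [(8,10/3) (10,19/6) (10,14) (8,14)]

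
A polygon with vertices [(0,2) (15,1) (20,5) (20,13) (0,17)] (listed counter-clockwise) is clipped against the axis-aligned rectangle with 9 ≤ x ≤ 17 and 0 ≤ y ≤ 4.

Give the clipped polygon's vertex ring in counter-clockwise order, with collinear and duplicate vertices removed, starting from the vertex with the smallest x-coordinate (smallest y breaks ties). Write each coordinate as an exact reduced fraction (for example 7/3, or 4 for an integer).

Clipped polygon: [(9,7/5) (15,1) (17,13/5) (17,4) (9,4)]

1. After x ≥ 9: [(9,7/5) (15,1) (20,5) (20,13) (9,76/5)]
2. After x ≤ 17: [(9,7/5) (15,1) (17,13/5) (17,68/5) (9,76/5)]
3. After y ≥ 0: [(9,7/5) (15,1) (17,13/5) (17,68/5) (9,76/5)]
4. After y ≤ 4: [(9,4) (9,7/5) (15,1) (17,13/5) (17,4)]
5. Canonical ring: [(9,7/5) (15,1) (17,13/5) (17,4) (9,4)]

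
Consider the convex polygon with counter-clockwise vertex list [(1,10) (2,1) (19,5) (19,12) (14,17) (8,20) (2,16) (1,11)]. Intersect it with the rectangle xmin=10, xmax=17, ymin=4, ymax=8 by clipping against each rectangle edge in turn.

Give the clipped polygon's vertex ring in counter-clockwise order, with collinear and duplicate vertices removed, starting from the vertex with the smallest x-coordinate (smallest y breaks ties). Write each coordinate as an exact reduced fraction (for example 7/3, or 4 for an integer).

1. After x ≥ 10: [(10,49/17) (19,5) (19,12) (14,17) (10,19)]
2. After x ≤ 17: [(10,49/17) (17,77/17) (17,14) (14,17) (10,19)]
3. After y ≥ 4: [(10,4) (59/4,4) (17,77/17) (17,14) (14,17) (10,19)]
4. After y ≤ 8: [(10,8) (10,4) (59/4,4) (17,77/17) (17,8)]
5. Canonical ring: [(10,4) (59/4,4) (17,77/17) (17,8) (10,8)]

Clipped polygon: [(10,4) (59/4,4) (17,77/17) (17,8) (10,8)]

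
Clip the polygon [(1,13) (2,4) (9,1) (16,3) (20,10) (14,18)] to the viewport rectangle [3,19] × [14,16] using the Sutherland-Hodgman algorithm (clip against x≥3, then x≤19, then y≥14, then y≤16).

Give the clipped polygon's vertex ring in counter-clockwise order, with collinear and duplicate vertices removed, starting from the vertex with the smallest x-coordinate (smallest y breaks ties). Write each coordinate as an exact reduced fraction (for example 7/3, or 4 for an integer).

Clipped polygon: [(18/5,14) (17,14) (31/2,16) (44/5,16)]

1. After x ≥ 3: [(3,179/13) (3,25/7) (9,1) (16,3) (20,10) (14,18)]
2. After x ≤ 19: [(3,179/13) (3,25/7) (9,1) (16,3) (19,33/4) (19,34/3) (14,18)]
3. After y ≥ 14: [(18/5,14) (17,14) (14,18)]
4. After y ≤ 16: [(44/5,16) (18/5,14) (17,14) (31/2,16)]
5. Canonical ring: [(18/5,14) (17,14) (31/2,16) (44/5,16)]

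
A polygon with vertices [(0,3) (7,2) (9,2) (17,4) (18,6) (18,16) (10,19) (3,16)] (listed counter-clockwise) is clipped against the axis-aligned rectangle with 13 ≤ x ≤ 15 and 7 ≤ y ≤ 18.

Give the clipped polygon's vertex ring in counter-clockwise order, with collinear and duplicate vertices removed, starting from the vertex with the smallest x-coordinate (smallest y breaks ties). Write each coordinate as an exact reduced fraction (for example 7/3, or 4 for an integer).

Clipped polygon: [(13,7) (15,7) (15,137/8) (13,143/8)]

1. After x ≥ 13: [(13,3) (17,4) (18,6) (18,16) (13,143/8)]
2. After x ≤ 15: [(13,3) (15,7/2) (15,137/8) (13,143/8)]
3. After y ≥ 7: [(13,7) (15,7) (15,137/8) (13,143/8)]
4. After y ≤ 18: [(13,7) (15,7) (15,137/8) (13,143/8)]
5. Canonical ring: [(13,7) (15,7) (15,137/8) (13,143/8)]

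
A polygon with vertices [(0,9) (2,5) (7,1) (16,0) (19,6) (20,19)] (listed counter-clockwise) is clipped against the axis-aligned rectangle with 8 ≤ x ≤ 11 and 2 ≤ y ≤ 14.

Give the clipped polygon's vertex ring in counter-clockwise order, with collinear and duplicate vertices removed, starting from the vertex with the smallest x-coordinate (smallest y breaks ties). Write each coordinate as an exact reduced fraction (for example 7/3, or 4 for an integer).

1. After x ≥ 8: [(8,13) (8,8/9) (16,0) (19,6) (20,19)]
2. After x ≤ 11: [(11,29/2) (8,13) (8,8/9) (11,5/9)]
3. After y ≥ 2: [(11,2) (11,29/2) (8,13) (8,2)]
4. After y ≤ 14: [(11,2) (11,14) (10,14) (8,13) (8,2)]
5. Canonical ring: [(8,2) (11,2) (11,14) (10,14) (8,13)]

Clipped polygon: [(8,2) (11,2) (11,14) (10,14) (8,13)]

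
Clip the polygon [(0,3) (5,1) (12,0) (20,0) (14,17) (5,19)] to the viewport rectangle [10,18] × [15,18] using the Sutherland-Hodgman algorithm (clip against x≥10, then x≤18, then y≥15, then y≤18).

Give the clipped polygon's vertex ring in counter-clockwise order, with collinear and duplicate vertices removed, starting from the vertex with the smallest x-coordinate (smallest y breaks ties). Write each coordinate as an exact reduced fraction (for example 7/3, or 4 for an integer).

1. After x ≥ 10: [(10,2/7) (12,0) (20,0) (14,17) (10,161/9)]
2. After x ≤ 18: [(10,2/7) (12,0) (18,0) (18,17/3) (14,17) (10,161/9)]
3. After y ≥ 15: [(10,15) (250/17,15) (14,17) (10,161/9)]
4. After y ≤ 18: [(10,15) (250/17,15) (14,17) (10,161/9)]
5. Canonical ring: [(10,15) (250/17,15) (14,17) (10,161/9)]

Clipped polygon: [(10,15) (250/17,15) (14,17) (10,161/9)]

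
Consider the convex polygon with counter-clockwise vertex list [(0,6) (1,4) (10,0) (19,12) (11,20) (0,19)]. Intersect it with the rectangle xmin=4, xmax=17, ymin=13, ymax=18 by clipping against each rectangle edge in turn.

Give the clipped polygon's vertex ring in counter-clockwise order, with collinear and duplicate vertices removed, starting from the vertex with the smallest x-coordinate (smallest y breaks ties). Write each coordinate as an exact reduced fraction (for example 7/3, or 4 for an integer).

1. After x ≥ 4: [(4,8/3) (10,0) (19,12) (11,20) (4,213/11)]
2. After x ≤ 17: [(4,8/3) (10,0) (17,28/3) (17,14) (11,20) (4,213/11)]
3. After y ≥ 13: [(4,13) (17,13) (17,14) (11,20) (4,213/11)]
4. After y ≤ 18: [(4,18) (4,13) (17,13) (17,14) (13,18)]
5. Canonical ring: [(4,13) (17,13) (17,14) (13,18) (4,18)]

Clipped polygon: [(4,13) (17,13) (17,14) (13,18) (4,18)]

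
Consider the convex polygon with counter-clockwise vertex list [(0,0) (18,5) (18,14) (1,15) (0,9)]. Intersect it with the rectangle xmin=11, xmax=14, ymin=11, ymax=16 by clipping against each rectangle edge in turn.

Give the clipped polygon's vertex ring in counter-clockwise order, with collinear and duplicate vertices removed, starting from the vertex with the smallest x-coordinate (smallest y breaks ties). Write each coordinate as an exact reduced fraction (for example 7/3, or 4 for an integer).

1. After x ≥ 11: [(11,55/18) (18,5) (18,14) (11,245/17)]
2. After x ≤ 14: [(11,55/18) (14,35/9) (14,242/17) (11,245/17)]
3. After y ≥ 11: [(11,11) (14,11) (14,242/17) (11,245/17)]
4. After y ≤ 16: [(11,11) (14,11) (14,242/17) (11,245/17)]
5. Canonical ring: [(11,11) (14,11) (14,242/17) (11,245/17)]

Clipped polygon: [(11,11) (14,11) (14,242/17) (11,245/17)]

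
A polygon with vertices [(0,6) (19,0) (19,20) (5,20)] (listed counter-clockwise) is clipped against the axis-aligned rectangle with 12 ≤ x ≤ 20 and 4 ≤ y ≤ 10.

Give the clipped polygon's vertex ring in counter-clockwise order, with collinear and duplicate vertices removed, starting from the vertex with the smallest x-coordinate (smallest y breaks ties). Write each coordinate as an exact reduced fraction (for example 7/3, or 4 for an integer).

1. After x ≥ 12: [(12,42/19) (19,0) (19,20) (12,20)]
2. After x ≤ 20: [(12,42/19) (19,0) (19,20) (12,20)]
3. After y ≥ 4: [(12,4) (19,4) (19,20) (12,20)]
4. After y ≤ 10: [(12,10) (12,4) (19,4) (19,10)]
5. Canonical ring: [(12,4) (19,4) (19,10) (12,10)]

Clipped polygon: [(12,4) (19,4) (19,10) (12,10)]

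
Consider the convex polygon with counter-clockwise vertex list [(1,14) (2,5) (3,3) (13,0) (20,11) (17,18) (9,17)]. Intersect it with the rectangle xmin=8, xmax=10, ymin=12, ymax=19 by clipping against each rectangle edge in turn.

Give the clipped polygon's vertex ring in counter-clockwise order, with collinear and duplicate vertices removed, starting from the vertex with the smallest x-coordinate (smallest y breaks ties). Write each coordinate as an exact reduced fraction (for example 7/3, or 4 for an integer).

1. After x ≥ 8: [(8,133/8) (8,3/2) (13,0) (20,11) (17,18) (9,17)]
2. After x ≤ 10: [(8,133/8) (8,3/2) (10,9/10) (10,137/8) (9,17)]
3. After y ≥ 12: [(8,133/8) (8,12) (10,12) (10,137/8) (9,17)]
4. After y ≤ 19: [(8,133/8) (8,12) (10,12) (10,137/8) (9,17)]
5. Canonical ring: [(8,12) (10,12) (10,137/8) (9,17) (8,133/8)]

Clipped polygon: [(8,12) (10,12) (10,137/8) (9,17) (8,133/8)]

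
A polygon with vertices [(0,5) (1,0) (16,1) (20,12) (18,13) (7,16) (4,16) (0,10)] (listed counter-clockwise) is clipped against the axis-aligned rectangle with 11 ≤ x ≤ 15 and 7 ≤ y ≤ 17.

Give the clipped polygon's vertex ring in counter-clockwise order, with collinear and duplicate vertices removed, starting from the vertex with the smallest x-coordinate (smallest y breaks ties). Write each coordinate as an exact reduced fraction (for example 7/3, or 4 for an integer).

Clipped polygon: [(11,7) (15,7) (15,152/11) (11,164/11)]

1. After x ≥ 11: [(11,2/3) (16,1) (20,12) (18,13) (11,164/11)]
2. After x ≤ 15: [(11,2/3) (15,14/15) (15,152/11) (11,164/11)]
3. After y ≥ 7: [(11,7) (15,7) (15,152/11) (11,164/11)]
4. After y ≤ 17: [(11,7) (15,7) (15,152/11) (11,164/11)]
5. Canonical ring: [(11,7) (15,7) (15,152/11) (11,164/11)]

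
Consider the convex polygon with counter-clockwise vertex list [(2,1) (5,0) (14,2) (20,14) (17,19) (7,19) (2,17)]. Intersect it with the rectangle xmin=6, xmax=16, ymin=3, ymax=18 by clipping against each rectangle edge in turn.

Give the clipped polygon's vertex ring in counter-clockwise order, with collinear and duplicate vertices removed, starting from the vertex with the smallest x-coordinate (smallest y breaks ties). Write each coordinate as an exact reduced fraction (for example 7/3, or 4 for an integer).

Clipped polygon: [(6,3) (29/2,3) (16,6) (16,18) (6,18)]

1. After x ≥ 6: [(6,2/9) (14,2) (20,14) (17,19) (7,19) (6,93/5)]
2. After x ≤ 16: [(6,2/9) (14,2) (16,6) (16,19) (7,19) (6,93/5)]
3. After y ≥ 3: [(6,3) (29/2,3) (16,6) (16,19) (7,19) (6,93/5)]
4. After y ≤ 18: [(6,18) (6,3) (29/2,3) (16,6) (16,18)]
5. Canonical ring: [(6,3) (29/2,3) (16,6) (16,18) (6,18)]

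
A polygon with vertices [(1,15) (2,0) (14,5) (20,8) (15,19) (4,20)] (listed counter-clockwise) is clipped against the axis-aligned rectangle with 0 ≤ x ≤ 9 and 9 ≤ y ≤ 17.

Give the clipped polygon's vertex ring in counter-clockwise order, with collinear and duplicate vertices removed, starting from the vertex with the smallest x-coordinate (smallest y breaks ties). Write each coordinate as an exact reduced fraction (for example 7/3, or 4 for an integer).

Clipped polygon: [(1,15) (7/5,9) (9,9) (9,17) (11/5,17)]

1. After x ≥ 0: [(1,15) (2,0) (14,5) (20,8) (15,19) (4,20)]
2. After x ≤ 9: [(1,15) (2,0) (9,35/12) (9,215/11) (4,20)]
3. After y ≥ 9: [(1,15) (7/5,9) (9,9) (9,215/11) (4,20)]
4. After y ≤ 17: [(11/5,17) (1,15) (7/5,9) (9,9) (9,17)]
5. Canonical ring: [(1,15) (7/5,9) (9,9) (9,17) (11/5,17)]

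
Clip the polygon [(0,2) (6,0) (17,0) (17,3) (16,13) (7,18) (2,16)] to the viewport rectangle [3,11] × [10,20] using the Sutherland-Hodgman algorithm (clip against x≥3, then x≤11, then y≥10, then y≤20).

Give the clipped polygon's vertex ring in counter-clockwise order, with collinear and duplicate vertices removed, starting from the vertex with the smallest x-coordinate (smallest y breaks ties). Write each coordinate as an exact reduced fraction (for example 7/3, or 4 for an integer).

1. After x ≥ 3: [(3,1) (6,0) (17,0) (17,3) (16,13) (7,18) (3,82/5)]
2. After x ≤ 11: [(3,1) (6,0) (11,0) (11,142/9) (7,18) (3,82/5)]
3. After y ≥ 10: [(3,10) (11,10) (11,142/9) (7,18) (3,82/5)]
4. After y ≤ 20: [(3,10) (11,10) (11,142/9) (7,18) (3,82/5)]
5. Canonical ring: [(3,10) (11,10) (11,142/9) (7,18) (3,82/5)]

Clipped polygon: [(3,10) (11,10) (11,142/9) (7,18) (3,82/5)]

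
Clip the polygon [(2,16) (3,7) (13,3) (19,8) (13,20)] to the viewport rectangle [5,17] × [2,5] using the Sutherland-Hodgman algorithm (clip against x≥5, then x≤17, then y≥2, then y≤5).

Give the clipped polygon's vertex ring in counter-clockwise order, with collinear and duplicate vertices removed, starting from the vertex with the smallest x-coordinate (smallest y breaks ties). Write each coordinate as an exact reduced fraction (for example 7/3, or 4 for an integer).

Clipped polygon: [(8,5) (13,3) (77/5,5)]

1. After x ≥ 5: [(5,188/11) (5,31/5) (13,3) (19,8) (13,20)]
2. After x ≤ 17: [(5,188/11) (5,31/5) (13,3) (17,19/3) (17,12) (13,20)]
3. After y ≥ 2: [(5,188/11) (5,31/5) (13,3) (17,19/3) (17,12) (13,20)]
4. After y ≤ 5: [(8,5) (13,3) (77/5,5)]
5. Canonical ring: [(8,5) (13,3) (77/5,5)]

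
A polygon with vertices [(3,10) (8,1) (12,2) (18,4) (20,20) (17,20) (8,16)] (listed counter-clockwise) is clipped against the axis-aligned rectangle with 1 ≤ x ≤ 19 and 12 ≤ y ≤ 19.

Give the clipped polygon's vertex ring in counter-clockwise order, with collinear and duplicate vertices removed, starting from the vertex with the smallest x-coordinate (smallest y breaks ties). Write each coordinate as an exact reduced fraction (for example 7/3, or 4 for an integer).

1. After x ≥ 1: [(3,10) (8,1) (12,2) (18,4) (20,20) (17,20) (8,16)]
2. After x ≤ 19: [(3,10) (8,1) (12,2) (18,4) (19,12) (19,20) (17,20) (8,16)]
3. After y ≥ 12: [(14/3,12) (19,12) (19,12) (19,20) (17,20) (8,16)]
4. After y ≤ 19: [(14/3,12) (19,12) (19,12) (19,19) (59/4,19) (8,16)]
5. Canonical ring: [(14/3,12) (19,12) (19,19) (59/4,19) (8,16)]

Clipped polygon: [(14/3,12) (19,12) (19,19) (59/4,19) (8,16)]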